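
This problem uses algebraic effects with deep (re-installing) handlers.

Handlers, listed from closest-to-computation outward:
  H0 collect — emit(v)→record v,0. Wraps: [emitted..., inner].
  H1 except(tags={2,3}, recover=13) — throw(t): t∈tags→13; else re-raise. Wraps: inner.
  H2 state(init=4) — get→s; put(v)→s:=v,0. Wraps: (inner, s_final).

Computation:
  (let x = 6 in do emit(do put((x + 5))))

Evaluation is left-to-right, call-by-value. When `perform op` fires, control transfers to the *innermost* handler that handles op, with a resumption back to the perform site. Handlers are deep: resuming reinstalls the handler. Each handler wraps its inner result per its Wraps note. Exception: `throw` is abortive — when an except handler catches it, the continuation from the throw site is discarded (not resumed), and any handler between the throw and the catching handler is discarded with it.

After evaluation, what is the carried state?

Evaluation trace:
put(11) @ H2 ⇒ s:=11
emit(0) @ H0 ⇒ out+=0
H0 returns [0, 0]
H1 returns [0, 0]
H2 returns ([0, 0], 11)
= ([0, 0], 11)

Answer: 11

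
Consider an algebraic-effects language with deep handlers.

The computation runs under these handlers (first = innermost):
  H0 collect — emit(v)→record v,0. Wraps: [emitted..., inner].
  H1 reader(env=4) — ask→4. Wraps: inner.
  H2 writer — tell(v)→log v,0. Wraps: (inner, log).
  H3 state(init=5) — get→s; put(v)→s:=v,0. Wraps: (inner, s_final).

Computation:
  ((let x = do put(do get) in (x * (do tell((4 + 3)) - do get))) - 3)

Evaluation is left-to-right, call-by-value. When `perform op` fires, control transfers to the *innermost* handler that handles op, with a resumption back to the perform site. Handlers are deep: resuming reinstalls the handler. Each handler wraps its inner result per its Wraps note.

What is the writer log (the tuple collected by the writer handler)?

Answer: (7)

Step-by-step:
get @ H3 ⇒ 5
put(5) @ H3 ⇒ s:=5
tell(7) @ H2 ⇒ log+=7
get @ H3 ⇒ 5
H0 returns [-3]
H1 returns [-3]
H2 returns ([-3], (7))
H3 returns (([-3], (7)), 5)
= (([-3], (7)), 5)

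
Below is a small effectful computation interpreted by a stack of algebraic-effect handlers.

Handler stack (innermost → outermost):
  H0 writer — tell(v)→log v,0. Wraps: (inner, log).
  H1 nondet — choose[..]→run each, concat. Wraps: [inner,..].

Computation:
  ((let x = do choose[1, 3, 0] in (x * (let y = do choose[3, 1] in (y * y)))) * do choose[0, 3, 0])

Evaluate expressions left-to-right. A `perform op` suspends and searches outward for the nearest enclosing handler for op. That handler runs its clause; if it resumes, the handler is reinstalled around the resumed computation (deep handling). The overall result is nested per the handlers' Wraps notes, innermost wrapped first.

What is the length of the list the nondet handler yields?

Answer: 18

Evaluation trace:
choose[1, 3, 0] @ H1
  branch[0] choose=1:
    choose[3, 1] @ H1
      branch[0] choose=3:
        choose[0, 3, 0] @ H1
          branch[0] choose=0:
            H0 returns (0, ())
            H1 returns [(0, ())]
          branch[1] choose=3:
            H0 returns (27, ())
            H1 returns [(27, ())]
          branch[2] choose=0:
            H0 returns (0, ())
            H1 returns [(0, ())]
      branch[1] choose=1:
        choose[0, 3, 0] @ H1
          branch[0] choose=0:
            H0 returns (0, ())
            H1 returns [(0, ())]
          branch[1] choose=3:
            H0 returns (3, ())
            H1 returns [(3, ())]
          branch[2] choose=0:
            H0 returns (0, ())
            H1 returns [(0, ())]
  branch[1] choose=3:
    choose[3, 1] @ H1
      branch[0] choose=3:
        choose[0, 3, 0] @ H1
          branch[0] choose=0:
            H0 returns (0, ())
            H1 returns [(0, ())]
          branch[1] choose=3:
            H0 returns (81, ())
            H1 returns [(81, ())]
          branch[2] choose=0:
            H0 returns (0, ())
            H1 returns [(0, ())]
      branch[1] choose=1:
        choose[0, 3, 0] @ H1
          branch[0] choose=0:
            H0 returns (0, ())
            H1 returns [(0, ())]
          branch[1] choose=3:
            H0 returns (9, ())
            H1 returns [(9, ())]
          branch[2] choose=0:
            H0 returns (0, ())
            H1 returns [(0, ())]
  branch[2] choose=0:
    choose[3, 1] @ H1
      branch[0] choose=3:
        choose[0, 3, 0] @ H1
          branch[0] choose=0:
            H0 returns (0, ())
            H1 returns [(0, ())]
          branch[1] choose=3:
            H0 returns (0, ())
            H1 returns [(0, ())]
          branch[2] choose=0:
            H0 returns (0, ())
            H1 returns [(0, ())]
      branch[1] choose=1:
        choose[0, 3, 0] @ H1
          branch[0] choose=0:
            H0 returns (0, ())
            H1 returns [(0, ())]
          branch[1] choose=3:
            H0 returns (0, ())
            H1 returns [(0, ())]
          branch[2] choose=0:
            H0 returns (0, ())
            H1 returns [(0, ())]
= [(0, ()), (27, ()), (0, ()), (0, ()), (3, ()), (0, ()), (0, ()), (81, ()), (0, ()), (0, ()), (9, ()), (0, ()), (0, ()), (0, ()), (0, ()), (0, ()), (0, ()), (0, ())]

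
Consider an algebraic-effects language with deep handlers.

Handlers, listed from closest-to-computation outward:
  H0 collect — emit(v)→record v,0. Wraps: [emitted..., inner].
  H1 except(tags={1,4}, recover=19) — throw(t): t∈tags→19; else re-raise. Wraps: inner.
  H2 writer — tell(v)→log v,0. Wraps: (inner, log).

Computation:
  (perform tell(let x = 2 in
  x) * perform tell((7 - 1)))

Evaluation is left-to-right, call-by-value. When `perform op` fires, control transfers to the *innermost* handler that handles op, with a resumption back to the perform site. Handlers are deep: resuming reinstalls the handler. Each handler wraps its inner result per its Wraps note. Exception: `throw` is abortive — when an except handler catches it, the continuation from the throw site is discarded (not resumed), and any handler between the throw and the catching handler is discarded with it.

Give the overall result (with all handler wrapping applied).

Answer: ([0], (2, 6))

Evaluation trace:
tell(2) @ H2 ⇒ log+=2
tell(6) @ H2 ⇒ log+=6
H0 returns [0]
H1 returns [0]
H2 returns ([0], (2, 6))
= ([0], (2, 6))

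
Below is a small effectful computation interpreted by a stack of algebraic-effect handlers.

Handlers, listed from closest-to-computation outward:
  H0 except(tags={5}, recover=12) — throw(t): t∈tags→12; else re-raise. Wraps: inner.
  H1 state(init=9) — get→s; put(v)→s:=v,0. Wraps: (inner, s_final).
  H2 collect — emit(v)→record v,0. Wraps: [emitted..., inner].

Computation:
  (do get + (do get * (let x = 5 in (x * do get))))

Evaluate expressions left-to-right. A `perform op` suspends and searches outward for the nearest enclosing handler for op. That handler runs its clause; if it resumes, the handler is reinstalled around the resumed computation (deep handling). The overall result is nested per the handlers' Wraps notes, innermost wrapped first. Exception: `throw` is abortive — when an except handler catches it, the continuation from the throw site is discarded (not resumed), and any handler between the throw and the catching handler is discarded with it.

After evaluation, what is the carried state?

Answer: 9

Working:
get @ H1 ⇒ 9
get @ H1 ⇒ 9
get @ H1 ⇒ 9
H0 returns 414
H1 returns (414, 9)
H2 returns [(414, 9)]
= [(414, 9)]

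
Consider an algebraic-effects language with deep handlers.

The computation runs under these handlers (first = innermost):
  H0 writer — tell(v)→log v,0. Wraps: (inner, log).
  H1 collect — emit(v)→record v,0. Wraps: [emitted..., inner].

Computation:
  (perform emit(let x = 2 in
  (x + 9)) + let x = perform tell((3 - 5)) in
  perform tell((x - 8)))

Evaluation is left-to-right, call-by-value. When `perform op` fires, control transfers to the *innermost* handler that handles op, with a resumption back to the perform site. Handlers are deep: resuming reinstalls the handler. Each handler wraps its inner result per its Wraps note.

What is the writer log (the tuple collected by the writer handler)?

Answer: (-2, -8)

Evaluation trace:
emit(11) @ H1 ⇒ out+=11
tell(-2) @ H0 ⇒ log+=-2
tell(-8) @ H0 ⇒ log+=-8
H0 returns (0, (-2, -8))
H1 returns [11, (0, (-2, -8))]
= [11, (0, (-2, -8))]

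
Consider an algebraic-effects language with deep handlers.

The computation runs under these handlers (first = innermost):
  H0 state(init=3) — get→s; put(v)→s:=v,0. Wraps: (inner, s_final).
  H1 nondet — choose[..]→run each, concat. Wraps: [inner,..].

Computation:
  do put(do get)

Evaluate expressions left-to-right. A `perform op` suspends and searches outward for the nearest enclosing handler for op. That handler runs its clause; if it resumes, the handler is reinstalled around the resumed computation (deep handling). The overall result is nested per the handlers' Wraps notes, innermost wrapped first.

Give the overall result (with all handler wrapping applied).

Step-by-step:
get @ H0 ⇒ 3
put(3) @ H0 ⇒ s:=3
H0 returns (0, 3)
H1 returns [(0, 3)]
= [(0, 3)]

Answer: [(0, 3)]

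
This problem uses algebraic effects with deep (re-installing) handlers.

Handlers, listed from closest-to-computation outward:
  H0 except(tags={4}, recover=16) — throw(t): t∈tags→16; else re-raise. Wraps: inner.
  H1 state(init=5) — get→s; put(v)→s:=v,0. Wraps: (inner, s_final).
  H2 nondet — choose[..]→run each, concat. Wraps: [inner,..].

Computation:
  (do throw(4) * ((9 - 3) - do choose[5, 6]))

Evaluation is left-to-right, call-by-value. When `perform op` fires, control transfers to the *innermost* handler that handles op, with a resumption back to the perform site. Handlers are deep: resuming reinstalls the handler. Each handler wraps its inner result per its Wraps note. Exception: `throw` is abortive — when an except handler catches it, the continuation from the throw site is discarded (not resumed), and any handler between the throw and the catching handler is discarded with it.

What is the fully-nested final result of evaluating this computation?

Evaluation trace:
throw(4) @ H0 caught ⇒ 16
H1 returns (16, 5)
H2 returns [(16, 5)]
= [(16, 5)]

Answer: [(16, 5)]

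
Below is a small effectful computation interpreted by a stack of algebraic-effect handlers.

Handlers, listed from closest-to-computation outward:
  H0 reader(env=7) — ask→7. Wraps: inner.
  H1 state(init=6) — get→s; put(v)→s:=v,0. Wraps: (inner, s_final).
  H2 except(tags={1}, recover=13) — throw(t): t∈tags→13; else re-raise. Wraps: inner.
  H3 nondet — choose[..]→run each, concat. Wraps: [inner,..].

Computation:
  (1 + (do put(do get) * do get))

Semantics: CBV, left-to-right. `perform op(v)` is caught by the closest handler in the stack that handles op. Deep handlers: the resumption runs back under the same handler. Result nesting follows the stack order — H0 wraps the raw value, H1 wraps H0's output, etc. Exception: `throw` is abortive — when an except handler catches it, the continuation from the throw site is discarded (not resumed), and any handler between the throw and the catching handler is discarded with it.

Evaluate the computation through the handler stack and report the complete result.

Working:
get @ H1 ⇒ 6
put(6) @ H1 ⇒ s:=6
get @ H1 ⇒ 6
H0 returns 1
H1 returns (1, 6)
H2 returns (1, 6)
H3 returns [(1, 6)]
= [(1, 6)]

Answer: [(1, 6)]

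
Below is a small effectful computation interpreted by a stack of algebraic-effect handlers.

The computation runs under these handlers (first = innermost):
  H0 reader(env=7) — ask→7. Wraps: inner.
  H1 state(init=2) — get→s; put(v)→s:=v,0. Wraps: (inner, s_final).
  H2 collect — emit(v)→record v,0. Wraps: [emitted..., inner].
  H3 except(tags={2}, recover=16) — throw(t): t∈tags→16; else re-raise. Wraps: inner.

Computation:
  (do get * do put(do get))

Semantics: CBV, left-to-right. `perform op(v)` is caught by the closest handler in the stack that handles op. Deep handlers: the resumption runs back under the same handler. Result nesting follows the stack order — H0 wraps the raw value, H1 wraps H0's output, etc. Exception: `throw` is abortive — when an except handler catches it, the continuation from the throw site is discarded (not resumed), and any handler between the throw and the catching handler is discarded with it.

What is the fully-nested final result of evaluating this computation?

Evaluation trace:
get @ H1 ⇒ 2
get @ H1 ⇒ 2
put(2) @ H1 ⇒ s:=2
H0 returns 0
H1 returns (0, 2)
H2 returns [(0, 2)]
H3 returns [(0, 2)]
= [(0, 2)]

Answer: [(0, 2)]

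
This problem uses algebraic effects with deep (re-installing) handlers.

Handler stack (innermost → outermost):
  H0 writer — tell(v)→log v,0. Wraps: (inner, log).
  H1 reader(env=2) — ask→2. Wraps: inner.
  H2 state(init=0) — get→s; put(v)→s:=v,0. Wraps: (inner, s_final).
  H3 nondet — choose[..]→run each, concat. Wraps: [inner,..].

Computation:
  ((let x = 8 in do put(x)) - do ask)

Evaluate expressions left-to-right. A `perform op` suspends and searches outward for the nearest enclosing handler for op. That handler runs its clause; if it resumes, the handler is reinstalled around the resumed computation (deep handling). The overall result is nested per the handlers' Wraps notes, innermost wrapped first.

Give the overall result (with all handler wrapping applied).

Answer: [((-2, ()), 8)]

Working:
put(8) @ H2 ⇒ s:=8
ask @ H1 ⇒ 2
H0 returns (-2, ())
H1 returns (-2, ())
H2 returns ((-2, ()), 8)
H3 returns [((-2, ()), 8)]
= [((-2, ()), 8)]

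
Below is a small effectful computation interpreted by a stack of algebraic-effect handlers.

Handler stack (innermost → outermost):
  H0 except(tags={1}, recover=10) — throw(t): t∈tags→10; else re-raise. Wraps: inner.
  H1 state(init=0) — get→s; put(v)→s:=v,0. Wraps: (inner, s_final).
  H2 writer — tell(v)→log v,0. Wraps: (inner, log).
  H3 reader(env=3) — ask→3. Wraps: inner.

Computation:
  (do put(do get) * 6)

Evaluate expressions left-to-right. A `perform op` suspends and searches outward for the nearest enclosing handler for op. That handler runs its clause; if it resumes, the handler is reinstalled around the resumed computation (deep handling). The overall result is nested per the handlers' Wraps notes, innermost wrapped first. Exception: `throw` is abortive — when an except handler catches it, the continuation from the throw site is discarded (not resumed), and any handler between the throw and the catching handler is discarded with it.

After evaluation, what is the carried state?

Step-by-step:
get @ H1 ⇒ 0
put(0) @ H1 ⇒ s:=0
H0 returns 0
H1 returns (0, 0)
H2 returns ((0, 0), ())
H3 returns ((0, 0), ())
= ((0, 0), ())

Answer: 0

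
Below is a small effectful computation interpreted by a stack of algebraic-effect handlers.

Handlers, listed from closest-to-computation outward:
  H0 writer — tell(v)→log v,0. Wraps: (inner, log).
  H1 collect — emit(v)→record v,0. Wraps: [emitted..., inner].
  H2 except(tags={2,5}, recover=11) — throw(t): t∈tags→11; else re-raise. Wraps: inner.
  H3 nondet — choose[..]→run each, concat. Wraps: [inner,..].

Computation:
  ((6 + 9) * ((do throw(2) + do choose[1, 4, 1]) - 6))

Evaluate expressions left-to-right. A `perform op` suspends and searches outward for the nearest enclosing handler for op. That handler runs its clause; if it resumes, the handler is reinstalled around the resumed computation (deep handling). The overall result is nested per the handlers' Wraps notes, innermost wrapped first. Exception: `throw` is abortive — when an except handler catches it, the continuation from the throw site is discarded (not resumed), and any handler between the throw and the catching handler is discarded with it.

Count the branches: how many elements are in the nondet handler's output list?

Answer: 1

Evaluation trace:
throw(2) @ H2 caught ⇒ 11
H3 returns [11]
= [11]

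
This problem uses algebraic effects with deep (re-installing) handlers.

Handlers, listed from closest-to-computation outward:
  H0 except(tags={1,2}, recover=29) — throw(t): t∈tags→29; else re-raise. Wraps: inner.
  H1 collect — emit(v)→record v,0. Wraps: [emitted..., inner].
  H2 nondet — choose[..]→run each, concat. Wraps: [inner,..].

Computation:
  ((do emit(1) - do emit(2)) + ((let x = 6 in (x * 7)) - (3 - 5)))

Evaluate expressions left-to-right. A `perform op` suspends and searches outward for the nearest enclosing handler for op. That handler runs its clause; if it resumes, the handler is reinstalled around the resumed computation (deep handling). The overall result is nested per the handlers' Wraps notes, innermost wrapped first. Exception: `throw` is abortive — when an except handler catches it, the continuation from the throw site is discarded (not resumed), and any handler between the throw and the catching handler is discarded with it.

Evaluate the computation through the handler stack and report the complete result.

Step-by-step:
emit(1) @ H1 ⇒ out+=1
emit(2) @ H1 ⇒ out+=2
H0 returns 44
H1 returns [1, 2, 44]
H2 returns [[1, 2, 44]]
= [[1, 2, 44]]

Answer: [[1, 2, 44]]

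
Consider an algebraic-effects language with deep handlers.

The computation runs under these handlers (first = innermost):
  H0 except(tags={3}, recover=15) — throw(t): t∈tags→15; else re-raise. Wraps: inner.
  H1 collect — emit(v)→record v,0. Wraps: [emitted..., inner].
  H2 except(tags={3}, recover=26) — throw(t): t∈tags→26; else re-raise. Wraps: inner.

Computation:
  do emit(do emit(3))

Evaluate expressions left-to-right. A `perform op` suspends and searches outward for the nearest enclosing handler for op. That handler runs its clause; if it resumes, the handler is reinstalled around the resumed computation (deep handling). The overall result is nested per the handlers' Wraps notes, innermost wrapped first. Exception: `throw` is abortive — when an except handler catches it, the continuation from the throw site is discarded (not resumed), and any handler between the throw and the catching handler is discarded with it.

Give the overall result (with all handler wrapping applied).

Step-by-step:
emit(3) @ H1 ⇒ out+=3
emit(0) @ H1 ⇒ out+=0
H0 returns 0
H1 returns [3, 0, 0]
H2 returns [3, 0, 0]
= [3, 0, 0]

Answer: [3, 0, 0]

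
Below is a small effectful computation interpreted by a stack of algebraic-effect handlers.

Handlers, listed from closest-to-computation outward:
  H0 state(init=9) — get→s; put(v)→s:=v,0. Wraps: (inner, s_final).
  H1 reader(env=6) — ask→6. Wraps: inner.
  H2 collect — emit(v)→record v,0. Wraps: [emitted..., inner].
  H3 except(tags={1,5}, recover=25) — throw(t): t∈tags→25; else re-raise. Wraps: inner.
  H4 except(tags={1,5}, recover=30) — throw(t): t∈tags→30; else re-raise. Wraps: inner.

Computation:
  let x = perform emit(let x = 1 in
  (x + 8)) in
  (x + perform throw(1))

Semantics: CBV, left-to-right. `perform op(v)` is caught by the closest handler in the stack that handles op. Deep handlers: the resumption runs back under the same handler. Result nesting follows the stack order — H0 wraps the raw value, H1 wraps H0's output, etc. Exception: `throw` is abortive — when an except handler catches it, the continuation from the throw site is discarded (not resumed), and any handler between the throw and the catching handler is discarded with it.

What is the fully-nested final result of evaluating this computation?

Step-by-step:
emit(9) @ H2 ⇒ out+=9
throw(1) @ H3 caught ⇒ 25
H4 returns 25
= 25

Answer: 25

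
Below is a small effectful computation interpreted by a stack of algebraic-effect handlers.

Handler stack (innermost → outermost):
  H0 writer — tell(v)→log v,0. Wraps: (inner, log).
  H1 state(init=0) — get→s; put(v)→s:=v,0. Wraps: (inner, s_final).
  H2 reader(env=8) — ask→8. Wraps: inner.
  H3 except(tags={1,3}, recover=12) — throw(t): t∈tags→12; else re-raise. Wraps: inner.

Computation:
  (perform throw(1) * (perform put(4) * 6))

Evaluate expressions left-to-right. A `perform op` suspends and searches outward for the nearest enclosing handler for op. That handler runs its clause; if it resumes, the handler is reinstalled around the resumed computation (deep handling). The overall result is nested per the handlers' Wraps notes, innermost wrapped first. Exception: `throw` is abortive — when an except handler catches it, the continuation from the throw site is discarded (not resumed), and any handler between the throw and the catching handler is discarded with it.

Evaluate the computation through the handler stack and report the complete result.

Answer: 12

Evaluation trace:
throw(1) @ H3 caught ⇒ 12
= 12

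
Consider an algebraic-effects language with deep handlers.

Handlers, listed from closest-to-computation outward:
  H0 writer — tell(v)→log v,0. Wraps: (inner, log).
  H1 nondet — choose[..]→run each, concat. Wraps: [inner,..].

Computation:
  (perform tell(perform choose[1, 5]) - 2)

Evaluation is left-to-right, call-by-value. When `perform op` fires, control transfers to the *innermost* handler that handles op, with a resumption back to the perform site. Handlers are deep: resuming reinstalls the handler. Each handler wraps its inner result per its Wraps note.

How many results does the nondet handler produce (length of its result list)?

Working:
choose[1, 5] @ H1
  branch[0] choose=1:
    tell(1) @ H0 ⇒ log+=1
    H0 returns (-2, (1))
    H1 returns [(-2, (1))]
  branch[1] choose=5:
    tell(5) @ H0 ⇒ log+=5
    H0 returns (-2, (5))
    H1 returns [(-2, (5))]
= [(-2, (1)), (-2, (5))]

Answer: 2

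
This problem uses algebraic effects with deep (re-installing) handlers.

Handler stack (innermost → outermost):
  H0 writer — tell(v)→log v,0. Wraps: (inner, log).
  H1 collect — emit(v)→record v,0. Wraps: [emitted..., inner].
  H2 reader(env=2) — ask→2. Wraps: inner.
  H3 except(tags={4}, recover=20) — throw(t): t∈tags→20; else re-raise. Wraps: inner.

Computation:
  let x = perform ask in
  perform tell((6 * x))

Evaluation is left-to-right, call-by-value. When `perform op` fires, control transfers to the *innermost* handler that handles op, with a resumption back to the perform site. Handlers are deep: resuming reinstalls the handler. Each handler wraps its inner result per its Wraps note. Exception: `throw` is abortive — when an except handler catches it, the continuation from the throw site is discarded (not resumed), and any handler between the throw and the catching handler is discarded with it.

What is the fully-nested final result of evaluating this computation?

Step-by-step:
ask @ H2 ⇒ 2
tell(12) @ H0 ⇒ log+=12
H0 returns (0, (12))
H1 returns [(0, (12))]
H2 returns [(0, (12))]
H3 returns [(0, (12))]
= [(0, (12))]

Answer: [(0, (12))]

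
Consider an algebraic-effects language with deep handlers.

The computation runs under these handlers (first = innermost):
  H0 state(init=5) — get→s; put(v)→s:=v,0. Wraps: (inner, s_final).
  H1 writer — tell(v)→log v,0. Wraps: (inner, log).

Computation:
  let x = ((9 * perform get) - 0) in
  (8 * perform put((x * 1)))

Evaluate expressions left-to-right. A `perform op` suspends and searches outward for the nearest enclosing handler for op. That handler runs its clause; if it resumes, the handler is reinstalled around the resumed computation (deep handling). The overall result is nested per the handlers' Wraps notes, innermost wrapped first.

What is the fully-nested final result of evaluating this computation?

Working:
get @ H0 ⇒ 5
put(45) @ H0 ⇒ s:=45
H0 returns (0, 45)
H1 returns ((0, 45), ())
= ((0, 45), ())

Answer: ((0, 45), ())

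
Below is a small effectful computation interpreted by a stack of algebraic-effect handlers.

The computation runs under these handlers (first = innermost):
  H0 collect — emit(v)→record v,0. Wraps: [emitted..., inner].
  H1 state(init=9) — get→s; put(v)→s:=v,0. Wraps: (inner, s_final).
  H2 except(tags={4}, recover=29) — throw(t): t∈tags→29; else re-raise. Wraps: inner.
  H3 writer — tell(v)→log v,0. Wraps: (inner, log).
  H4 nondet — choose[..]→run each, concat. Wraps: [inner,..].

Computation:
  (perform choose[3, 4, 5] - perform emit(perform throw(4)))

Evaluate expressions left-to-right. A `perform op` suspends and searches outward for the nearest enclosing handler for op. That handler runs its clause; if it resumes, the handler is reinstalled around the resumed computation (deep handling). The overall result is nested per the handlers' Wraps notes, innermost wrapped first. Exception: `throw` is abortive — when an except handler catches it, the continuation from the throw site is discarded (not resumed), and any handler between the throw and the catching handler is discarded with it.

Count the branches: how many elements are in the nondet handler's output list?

Answer: 3

Step-by-step:
choose[3, 4, 5] @ H4
  branch[0] choose=3:
    throw(4) @ H2 caught ⇒ 29
    H3 returns (29, ())
    H4 returns [(29, ())]
  branch[1] choose=4:
    throw(4) @ H2 caught ⇒ 29
    H3 returns (29, ())
    H4 returns [(29, ())]
  branch[2] choose=5:
    throw(4) @ H2 caught ⇒ 29
    H3 returns (29, ())
    H4 returns [(29, ())]
= [(29, ()), (29, ()), (29, ())]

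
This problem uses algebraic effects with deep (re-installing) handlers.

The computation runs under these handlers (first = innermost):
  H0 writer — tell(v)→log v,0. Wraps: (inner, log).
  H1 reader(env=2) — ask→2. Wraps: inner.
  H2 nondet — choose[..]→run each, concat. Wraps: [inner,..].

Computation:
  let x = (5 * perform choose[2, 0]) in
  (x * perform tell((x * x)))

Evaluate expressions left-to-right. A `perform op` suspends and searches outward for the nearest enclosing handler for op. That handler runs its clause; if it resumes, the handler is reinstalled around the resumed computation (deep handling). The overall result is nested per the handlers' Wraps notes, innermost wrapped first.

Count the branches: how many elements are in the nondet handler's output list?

Working:
choose[2, 0] @ H2
  branch[0] choose=2:
    tell(100) @ H0 ⇒ log+=100
    H0 returns (0, (100))
    H1 returns (0, (100))
    H2 returns [(0, (100))]
  branch[1] choose=0:
    tell(0) @ H0 ⇒ log+=0
    H0 returns (0, (0))
    H1 returns (0, (0))
    H2 returns [(0, (0))]
= [(0, (100)), (0, (0))]

Answer: 2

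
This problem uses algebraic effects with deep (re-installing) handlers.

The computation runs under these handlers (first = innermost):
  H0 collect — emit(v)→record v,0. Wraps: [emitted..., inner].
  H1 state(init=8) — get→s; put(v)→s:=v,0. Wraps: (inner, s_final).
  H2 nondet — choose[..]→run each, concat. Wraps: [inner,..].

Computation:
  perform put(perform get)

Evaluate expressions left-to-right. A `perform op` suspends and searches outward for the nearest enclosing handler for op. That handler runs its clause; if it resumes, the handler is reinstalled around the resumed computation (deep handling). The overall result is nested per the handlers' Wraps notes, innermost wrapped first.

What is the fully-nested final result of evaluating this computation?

Step-by-step:
get @ H1 ⇒ 8
put(8) @ H1 ⇒ s:=8
H0 returns [0]
H1 returns ([0], 8)
H2 returns [([0], 8)]
= [([0], 8)]

Answer: [([0], 8)]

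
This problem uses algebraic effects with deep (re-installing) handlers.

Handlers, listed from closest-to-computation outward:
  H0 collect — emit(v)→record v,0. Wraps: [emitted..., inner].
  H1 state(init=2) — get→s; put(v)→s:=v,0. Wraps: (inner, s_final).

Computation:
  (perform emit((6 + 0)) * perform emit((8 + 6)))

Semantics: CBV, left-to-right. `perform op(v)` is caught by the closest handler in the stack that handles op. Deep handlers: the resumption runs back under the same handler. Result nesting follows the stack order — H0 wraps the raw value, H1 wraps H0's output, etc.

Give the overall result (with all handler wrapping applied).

Working:
emit(6) @ H0 ⇒ out+=6
emit(14) @ H0 ⇒ out+=14
H0 returns [6, 14, 0]
H1 returns ([6, 14, 0], 2)
= ([6, 14, 0], 2)

Answer: ([6, 14, 0], 2)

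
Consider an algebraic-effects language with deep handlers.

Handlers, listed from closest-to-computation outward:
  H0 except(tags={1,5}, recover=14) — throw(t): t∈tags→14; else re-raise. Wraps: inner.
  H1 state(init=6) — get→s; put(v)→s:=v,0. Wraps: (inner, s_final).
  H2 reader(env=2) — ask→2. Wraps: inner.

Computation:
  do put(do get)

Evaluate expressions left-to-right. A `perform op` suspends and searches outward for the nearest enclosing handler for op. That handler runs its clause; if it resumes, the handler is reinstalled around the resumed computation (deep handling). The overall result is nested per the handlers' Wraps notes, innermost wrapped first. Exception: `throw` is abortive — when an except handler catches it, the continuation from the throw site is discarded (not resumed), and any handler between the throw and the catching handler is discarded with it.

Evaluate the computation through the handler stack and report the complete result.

Answer: (0, 6)

Working:
get @ H1 ⇒ 6
put(6) @ H1 ⇒ s:=6
H0 returns 0
H1 returns (0, 6)
H2 returns (0, 6)
= (0, 6)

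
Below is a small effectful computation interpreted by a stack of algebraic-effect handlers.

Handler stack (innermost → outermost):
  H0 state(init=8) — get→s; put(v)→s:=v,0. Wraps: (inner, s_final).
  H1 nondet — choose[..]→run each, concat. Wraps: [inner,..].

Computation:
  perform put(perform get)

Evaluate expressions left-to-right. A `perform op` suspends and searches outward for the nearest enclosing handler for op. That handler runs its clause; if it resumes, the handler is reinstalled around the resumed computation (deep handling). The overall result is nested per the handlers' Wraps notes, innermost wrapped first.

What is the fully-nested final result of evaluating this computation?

Step-by-step:
get @ H0 ⇒ 8
put(8) @ H0 ⇒ s:=8
H0 returns (0, 8)
H1 returns [(0, 8)]
= [(0, 8)]

Answer: [(0, 8)]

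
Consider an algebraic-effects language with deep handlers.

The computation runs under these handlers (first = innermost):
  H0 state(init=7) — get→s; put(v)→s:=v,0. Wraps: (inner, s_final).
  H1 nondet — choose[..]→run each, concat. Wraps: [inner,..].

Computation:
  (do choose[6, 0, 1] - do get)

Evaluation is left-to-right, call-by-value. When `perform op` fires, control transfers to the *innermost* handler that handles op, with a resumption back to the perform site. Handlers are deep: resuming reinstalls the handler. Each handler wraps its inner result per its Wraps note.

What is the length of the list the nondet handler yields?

Answer: 3

Step-by-step:
choose[6, 0, 1] @ H1
  branch[0] choose=6:
    get @ H0 ⇒ 7
    H0 returns (-1, 7)
    H1 returns [(-1, 7)]
  branch[1] choose=0:
    get @ H0 ⇒ 7
    H0 returns (-7, 7)
    H1 returns [(-7, 7)]
  branch[2] choose=1:
    get @ H0 ⇒ 7
    H0 returns (-6, 7)
    H1 returns [(-6, 7)]
= [(-1, 7), (-7, 7), (-6, 7)]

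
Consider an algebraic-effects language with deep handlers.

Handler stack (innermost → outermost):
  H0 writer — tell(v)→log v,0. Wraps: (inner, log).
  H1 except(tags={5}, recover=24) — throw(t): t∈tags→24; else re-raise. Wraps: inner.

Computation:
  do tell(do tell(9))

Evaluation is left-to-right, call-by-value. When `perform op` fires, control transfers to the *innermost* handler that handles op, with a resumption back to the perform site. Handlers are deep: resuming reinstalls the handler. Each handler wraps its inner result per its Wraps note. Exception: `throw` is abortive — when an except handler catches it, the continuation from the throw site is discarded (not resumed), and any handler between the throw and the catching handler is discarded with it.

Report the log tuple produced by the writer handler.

Answer: (9, 0)

Working:
tell(9) @ H0 ⇒ log+=9
tell(0) @ H0 ⇒ log+=0
H0 returns (0, (9, 0))
H1 returns (0, (9, 0))
= (0, (9, 0))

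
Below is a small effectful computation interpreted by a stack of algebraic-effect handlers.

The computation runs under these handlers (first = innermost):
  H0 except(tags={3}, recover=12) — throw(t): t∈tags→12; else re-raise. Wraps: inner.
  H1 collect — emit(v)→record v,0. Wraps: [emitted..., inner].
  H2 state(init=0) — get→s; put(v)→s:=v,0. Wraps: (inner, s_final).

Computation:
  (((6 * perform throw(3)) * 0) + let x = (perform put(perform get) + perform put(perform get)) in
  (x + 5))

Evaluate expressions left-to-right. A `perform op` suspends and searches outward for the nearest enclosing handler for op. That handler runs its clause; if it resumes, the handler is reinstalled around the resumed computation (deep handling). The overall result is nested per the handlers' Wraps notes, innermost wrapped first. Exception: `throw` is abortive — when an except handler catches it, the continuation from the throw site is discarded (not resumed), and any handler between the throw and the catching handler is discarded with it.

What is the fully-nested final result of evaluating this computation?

Evaluation trace:
throw(3) @ H0 caught ⇒ 12
H1 returns [12]
H2 returns ([12], 0)
= ([12], 0)

Answer: ([12], 0)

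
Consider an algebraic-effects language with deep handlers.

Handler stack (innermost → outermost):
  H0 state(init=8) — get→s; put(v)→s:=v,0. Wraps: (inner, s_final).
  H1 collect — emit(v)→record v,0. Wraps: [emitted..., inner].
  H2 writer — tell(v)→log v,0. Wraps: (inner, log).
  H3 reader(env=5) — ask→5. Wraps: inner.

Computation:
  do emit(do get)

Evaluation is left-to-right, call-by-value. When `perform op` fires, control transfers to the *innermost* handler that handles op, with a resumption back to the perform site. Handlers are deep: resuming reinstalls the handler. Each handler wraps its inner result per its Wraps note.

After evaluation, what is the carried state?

Answer: 8

Step-by-step:
get @ H0 ⇒ 8
emit(8) @ H1 ⇒ out+=8
H0 returns (0, 8)
H1 returns [8, (0, 8)]
H2 returns ([8, (0, 8)], ())
H3 returns ([8, (0, 8)], ())
= ([8, (0, 8)], ())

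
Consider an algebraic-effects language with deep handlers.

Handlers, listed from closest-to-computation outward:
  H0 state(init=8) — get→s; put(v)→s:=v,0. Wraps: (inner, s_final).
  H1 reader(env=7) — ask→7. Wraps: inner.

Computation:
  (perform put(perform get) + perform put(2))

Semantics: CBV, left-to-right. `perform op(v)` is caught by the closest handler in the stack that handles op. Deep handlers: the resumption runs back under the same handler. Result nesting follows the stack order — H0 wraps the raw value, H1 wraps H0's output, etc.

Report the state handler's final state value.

Step-by-step:
get @ H0 ⇒ 8
put(8) @ H0 ⇒ s:=8
put(2) @ H0 ⇒ s:=2
H0 returns (0, 2)
H1 returns (0, 2)
= (0, 2)

Answer: 2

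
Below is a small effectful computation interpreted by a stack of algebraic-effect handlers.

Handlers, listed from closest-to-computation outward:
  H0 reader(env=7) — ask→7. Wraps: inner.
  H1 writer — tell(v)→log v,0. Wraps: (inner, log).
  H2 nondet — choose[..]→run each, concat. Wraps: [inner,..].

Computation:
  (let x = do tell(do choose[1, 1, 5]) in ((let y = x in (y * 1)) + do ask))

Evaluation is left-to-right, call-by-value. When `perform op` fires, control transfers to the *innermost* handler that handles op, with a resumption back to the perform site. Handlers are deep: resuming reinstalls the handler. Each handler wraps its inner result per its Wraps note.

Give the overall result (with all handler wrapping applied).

Answer: [(7, (1)), (7, (1)), (7, (5))]

Working:
choose[1, 1, 5] @ H2
  branch[0] choose=1:
    tell(1) @ H1 ⇒ log+=1
    ask @ H0 ⇒ 7
    H0 returns 7
    H1 returns (7, (1))
    H2 returns [(7, (1))]
  branch[1] choose=1:
    tell(1) @ H1 ⇒ log+=1
    ask @ H0 ⇒ 7
    H0 returns 7
    H1 returns (7, (1))
    H2 returns [(7, (1))]
  branch[2] choose=5:
    tell(5) @ H1 ⇒ log+=5
    ask @ H0 ⇒ 7
    H0 returns 7
    H1 returns (7, (5))
    H2 returns [(7, (5))]
= [(7, (1)), (7, (1)), (7, (5))]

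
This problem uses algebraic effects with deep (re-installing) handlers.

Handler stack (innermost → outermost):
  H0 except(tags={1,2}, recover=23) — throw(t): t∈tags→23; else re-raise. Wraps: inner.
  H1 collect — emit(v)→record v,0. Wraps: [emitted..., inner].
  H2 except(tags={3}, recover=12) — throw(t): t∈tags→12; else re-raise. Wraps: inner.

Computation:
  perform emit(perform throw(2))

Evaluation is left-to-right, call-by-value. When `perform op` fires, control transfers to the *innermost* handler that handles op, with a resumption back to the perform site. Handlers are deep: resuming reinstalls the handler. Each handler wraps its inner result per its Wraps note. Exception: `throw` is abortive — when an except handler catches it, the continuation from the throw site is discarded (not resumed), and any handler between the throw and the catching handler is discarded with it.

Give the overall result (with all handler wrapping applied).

Evaluation trace:
throw(2) @ H0 caught ⇒ 23
H1 returns [23]
H2 returns [23]
= [23]

Answer: [23]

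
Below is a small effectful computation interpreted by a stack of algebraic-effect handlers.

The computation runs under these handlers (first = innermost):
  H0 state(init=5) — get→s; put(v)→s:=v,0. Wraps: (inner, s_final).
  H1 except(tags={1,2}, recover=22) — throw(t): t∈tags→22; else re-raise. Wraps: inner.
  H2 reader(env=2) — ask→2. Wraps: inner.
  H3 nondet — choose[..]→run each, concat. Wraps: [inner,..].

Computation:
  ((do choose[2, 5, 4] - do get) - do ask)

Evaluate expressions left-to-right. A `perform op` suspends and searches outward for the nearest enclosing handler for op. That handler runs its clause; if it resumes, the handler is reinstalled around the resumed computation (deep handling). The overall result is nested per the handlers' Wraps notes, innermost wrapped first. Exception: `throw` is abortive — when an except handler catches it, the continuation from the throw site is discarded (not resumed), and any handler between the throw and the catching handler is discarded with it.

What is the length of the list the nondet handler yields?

Working:
choose[2, 5, 4] @ H3
  branch[0] choose=2:
    get @ H0 ⇒ 5
    ask @ H2 ⇒ 2
    H0 returns (-5, 5)
    H1 returns (-5, 5)
    H2 returns (-5, 5)
    H3 returns [(-5, 5)]
  branch[1] choose=5:
    get @ H0 ⇒ 5
    ask @ H2 ⇒ 2
    H0 returns (-2, 5)
    H1 returns (-2, 5)
    H2 returns (-2, 5)
    H3 returns [(-2, 5)]
  branch[2] choose=4:
    get @ H0 ⇒ 5
    ask @ H2 ⇒ 2
    H0 returns (-3, 5)
    H1 returns (-3, 5)
    H2 returns (-3, 5)
    H3 returns [(-3, 5)]
= [(-5, 5), (-2, 5), (-3, 5)]

Answer: 3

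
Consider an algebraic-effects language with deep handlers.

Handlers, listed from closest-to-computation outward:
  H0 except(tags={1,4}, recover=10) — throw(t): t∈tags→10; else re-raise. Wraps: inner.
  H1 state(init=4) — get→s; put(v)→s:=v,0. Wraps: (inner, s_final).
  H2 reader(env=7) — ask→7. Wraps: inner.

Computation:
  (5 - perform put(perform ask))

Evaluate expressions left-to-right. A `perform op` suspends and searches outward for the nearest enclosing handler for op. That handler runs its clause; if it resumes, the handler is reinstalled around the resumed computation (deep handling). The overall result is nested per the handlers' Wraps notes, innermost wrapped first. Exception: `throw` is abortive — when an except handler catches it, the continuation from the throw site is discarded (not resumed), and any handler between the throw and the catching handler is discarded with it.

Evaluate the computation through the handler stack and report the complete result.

Answer: (5, 7)

Evaluation trace:
ask @ H2 ⇒ 7
put(7) @ H1 ⇒ s:=7
H0 returns 5
H1 returns (5, 7)
H2 returns (5, 7)
= (5, 7)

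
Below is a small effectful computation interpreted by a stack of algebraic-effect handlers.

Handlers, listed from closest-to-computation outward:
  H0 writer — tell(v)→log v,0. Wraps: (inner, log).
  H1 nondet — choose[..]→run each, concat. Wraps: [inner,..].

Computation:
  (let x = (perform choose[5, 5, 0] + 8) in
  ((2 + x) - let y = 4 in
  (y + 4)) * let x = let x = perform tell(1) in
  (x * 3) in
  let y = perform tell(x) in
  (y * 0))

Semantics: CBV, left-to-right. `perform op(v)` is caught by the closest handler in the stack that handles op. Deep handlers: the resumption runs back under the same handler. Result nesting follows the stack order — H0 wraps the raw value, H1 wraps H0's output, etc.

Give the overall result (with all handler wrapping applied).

Answer: [(0, (1, 0)), (0, (1, 0)), (0, (1, 0))]

Working:
choose[5, 5, 0] @ H1
  branch[0] choose=5:
    tell(1) @ H0 ⇒ log+=1
    tell(0) @ H0 ⇒ log+=0
    H0 returns (0, (1, 0))
    H1 returns [(0, (1, 0))]
  branch[1] choose=5:
    tell(1) @ H0 ⇒ log+=1
    tell(0) @ H0 ⇒ log+=0
    H0 returns (0, (1, 0))
    H1 returns [(0, (1, 0))]
  branch[2] choose=0:
    tell(1) @ H0 ⇒ log+=1
    tell(0) @ H0 ⇒ log+=0
    H0 returns (0, (1, 0))
    H1 returns [(0, (1, 0))]
= [(0, (1, 0)), (0, (1, 0)), (0, (1, 0))]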